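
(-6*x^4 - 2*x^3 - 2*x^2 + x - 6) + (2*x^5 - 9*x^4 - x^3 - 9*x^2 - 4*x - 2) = 2*x^5 - 15*x^4 - 3*x^3 - 11*x^2 - 3*x - 8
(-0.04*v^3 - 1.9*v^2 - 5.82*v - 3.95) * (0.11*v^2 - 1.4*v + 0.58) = -0.0044*v^5 - 0.153*v^4 + 1.9966*v^3 + 6.6115*v^2 + 2.1544*v - 2.291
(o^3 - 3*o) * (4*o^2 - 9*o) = 4*o^5 - 9*o^4 - 12*o^3 + 27*o^2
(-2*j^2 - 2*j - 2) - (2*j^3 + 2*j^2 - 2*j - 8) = -2*j^3 - 4*j^2 + 6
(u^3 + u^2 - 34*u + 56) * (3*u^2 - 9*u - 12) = 3*u^5 - 6*u^4 - 123*u^3 + 462*u^2 - 96*u - 672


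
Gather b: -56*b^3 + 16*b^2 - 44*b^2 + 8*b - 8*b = -56*b^3 - 28*b^2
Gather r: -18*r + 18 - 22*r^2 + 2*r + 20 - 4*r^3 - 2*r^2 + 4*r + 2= -4*r^3 - 24*r^2 - 12*r + 40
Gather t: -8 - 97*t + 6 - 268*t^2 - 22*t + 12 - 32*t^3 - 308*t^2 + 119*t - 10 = -32*t^3 - 576*t^2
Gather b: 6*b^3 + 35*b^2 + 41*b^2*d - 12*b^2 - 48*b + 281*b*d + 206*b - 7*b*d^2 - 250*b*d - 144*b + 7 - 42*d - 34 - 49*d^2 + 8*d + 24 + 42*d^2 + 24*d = 6*b^3 + b^2*(41*d + 23) + b*(-7*d^2 + 31*d + 14) - 7*d^2 - 10*d - 3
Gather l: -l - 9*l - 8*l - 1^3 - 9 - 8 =-18*l - 18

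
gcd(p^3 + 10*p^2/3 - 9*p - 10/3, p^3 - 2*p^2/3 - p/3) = p + 1/3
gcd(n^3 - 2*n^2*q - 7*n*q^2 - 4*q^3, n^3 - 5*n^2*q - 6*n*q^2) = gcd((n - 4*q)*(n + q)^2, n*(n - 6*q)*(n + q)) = n + q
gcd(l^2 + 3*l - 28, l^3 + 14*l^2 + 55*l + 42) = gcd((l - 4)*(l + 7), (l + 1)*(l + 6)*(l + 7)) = l + 7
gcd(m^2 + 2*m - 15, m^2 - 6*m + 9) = m - 3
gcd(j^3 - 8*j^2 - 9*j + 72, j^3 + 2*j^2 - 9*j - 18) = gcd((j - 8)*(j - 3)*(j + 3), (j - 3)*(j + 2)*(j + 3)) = j^2 - 9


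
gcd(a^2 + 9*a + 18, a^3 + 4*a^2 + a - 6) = a + 3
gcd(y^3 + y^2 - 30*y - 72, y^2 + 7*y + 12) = y^2 + 7*y + 12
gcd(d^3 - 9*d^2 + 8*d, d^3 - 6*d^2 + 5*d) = d^2 - d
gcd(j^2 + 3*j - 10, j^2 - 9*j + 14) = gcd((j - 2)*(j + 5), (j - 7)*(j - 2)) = j - 2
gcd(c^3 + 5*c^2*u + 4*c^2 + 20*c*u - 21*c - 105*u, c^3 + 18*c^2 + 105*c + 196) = c + 7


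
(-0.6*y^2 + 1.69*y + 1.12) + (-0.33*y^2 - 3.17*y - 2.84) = -0.93*y^2 - 1.48*y - 1.72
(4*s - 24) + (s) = 5*s - 24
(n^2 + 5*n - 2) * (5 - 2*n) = -2*n^3 - 5*n^2 + 29*n - 10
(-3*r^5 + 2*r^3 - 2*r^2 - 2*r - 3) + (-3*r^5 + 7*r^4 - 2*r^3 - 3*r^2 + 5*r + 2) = -6*r^5 + 7*r^4 - 5*r^2 + 3*r - 1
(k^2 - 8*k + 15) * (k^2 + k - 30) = k^4 - 7*k^3 - 23*k^2 + 255*k - 450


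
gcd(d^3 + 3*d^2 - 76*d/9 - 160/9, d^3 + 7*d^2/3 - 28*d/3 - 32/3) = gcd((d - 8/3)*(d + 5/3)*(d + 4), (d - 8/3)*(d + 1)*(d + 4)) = d^2 + 4*d/3 - 32/3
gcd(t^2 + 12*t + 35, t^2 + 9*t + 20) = t + 5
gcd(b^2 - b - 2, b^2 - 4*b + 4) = b - 2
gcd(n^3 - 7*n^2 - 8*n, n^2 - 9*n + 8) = n - 8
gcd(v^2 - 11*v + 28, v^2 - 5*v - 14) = v - 7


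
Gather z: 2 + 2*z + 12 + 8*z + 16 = 10*z + 30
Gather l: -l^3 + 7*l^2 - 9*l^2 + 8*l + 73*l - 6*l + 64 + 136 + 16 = -l^3 - 2*l^2 + 75*l + 216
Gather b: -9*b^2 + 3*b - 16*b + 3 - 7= -9*b^2 - 13*b - 4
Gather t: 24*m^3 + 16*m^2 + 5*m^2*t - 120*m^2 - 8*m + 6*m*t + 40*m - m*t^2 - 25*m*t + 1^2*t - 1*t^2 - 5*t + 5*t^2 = 24*m^3 - 104*m^2 + 32*m + t^2*(4 - m) + t*(5*m^2 - 19*m - 4)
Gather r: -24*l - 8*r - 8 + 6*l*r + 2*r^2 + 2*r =-24*l + 2*r^2 + r*(6*l - 6) - 8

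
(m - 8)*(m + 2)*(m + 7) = m^3 + m^2 - 58*m - 112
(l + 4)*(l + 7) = l^2 + 11*l + 28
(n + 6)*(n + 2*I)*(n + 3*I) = n^3 + 6*n^2 + 5*I*n^2 - 6*n + 30*I*n - 36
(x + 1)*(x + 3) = x^2 + 4*x + 3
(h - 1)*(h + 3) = h^2 + 2*h - 3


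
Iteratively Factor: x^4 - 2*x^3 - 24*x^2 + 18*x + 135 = (x - 5)*(x^3 + 3*x^2 - 9*x - 27) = (x - 5)*(x - 3)*(x^2 + 6*x + 9) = (x - 5)*(x - 3)*(x + 3)*(x + 3)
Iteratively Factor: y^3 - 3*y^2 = (y)*(y^2 - 3*y) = y*(y - 3)*(y)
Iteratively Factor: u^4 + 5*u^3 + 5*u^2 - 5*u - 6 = (u + 2)*(u^3 + 3*u^2 - u - 3) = (u + 2)*(u + 3)*(u^2 - 1) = (u + 1)*(u + 2)*(u + 3)*(u - 1)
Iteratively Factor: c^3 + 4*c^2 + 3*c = (c)*(c^2 + 4*c + 3) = c*(c + 1)*(c + 3)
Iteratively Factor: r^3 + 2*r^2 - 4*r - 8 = (r + 2)*(r^2 - 4) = (r - 2)*(r + 2)*(r + 2)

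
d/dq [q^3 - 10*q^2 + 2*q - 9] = 3*q^2 - 20*q + 2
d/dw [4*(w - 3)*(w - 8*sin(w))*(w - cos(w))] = 4*(3 - w)*(w - cos(w))*(8*cos(w) - 1) + 4*(w - 3)*(w - 8*sin(w))*(sin(w) + 1) + 4*(w - 8*sin(w))*(w - cos(w))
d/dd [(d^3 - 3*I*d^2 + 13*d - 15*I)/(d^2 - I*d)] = 1 - 15/d^2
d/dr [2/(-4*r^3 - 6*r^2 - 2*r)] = (6*r^2 + 6*r + 1)/(r^2*(2*r^2 + 3*r + 1)^2)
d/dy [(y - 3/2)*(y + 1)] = 2*y - 1/2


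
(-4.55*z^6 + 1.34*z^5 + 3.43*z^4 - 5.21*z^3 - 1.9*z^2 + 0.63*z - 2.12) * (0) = 0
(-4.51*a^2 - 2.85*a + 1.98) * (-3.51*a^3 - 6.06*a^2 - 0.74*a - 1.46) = 15.8301*a^5 + 37.3341*a^4 + 13.6586*a^3 - 3.3052*a^2 + 2.6958*a - 2.8908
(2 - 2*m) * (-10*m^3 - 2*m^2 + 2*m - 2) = 20*m^4 - 16*m^3 - 8*m^2 + 8*m - 4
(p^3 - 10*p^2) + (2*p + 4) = p^3 - 10*p^2 + 2*p + 4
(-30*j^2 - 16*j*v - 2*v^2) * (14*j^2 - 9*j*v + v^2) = -420*j^4 + 46*j^3*v + 86*j^2*v^2 + 2*j*v^3 - 2*v^4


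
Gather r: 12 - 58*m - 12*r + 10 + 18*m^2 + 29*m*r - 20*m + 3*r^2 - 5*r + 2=18*m^2 - 78*m + 3*r^2 + r*(29*m - 17) + 24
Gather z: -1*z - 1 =-z - 1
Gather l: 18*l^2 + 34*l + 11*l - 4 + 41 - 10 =18*l^2 + 45*l + 27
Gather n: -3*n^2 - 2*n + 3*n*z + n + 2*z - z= -3*n^2 + n*(3*z - 1) + z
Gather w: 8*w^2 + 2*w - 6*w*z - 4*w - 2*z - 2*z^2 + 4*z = 8*w^2 + w*(-6*z - 2) - 2*z^2 + 2*z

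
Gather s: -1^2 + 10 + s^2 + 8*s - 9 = s^2 + 8*s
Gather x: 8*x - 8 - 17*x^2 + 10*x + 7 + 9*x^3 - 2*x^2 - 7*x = 9*x^3 - 19*x^2 + 11*x - 1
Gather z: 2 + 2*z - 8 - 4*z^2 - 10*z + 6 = -4*z^2 - 8*z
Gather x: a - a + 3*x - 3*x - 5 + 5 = 0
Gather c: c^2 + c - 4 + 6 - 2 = c^2 + c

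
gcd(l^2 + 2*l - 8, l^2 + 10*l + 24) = l + 4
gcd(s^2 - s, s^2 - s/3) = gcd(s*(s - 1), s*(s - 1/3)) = s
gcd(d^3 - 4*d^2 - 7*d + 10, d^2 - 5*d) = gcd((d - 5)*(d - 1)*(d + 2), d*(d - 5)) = d - 5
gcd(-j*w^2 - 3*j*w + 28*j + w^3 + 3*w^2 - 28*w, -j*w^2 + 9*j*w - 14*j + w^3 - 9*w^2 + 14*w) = -j + w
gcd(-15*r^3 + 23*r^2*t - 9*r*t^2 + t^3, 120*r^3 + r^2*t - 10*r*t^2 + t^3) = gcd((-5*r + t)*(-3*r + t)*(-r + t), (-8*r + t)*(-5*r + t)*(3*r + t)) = 5*r - t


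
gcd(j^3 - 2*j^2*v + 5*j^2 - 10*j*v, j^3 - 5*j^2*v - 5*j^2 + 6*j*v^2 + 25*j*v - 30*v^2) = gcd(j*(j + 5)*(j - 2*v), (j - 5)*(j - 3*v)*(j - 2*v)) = -j + 2*v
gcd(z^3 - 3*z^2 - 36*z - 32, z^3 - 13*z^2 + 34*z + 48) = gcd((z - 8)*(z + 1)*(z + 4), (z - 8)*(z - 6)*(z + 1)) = z^2 - 7*z - 8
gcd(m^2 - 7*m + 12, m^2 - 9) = m - 3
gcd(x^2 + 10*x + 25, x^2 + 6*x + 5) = x + 5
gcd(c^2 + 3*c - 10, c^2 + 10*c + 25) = c + 5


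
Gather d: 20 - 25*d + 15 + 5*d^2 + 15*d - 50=5*d^2 - 10*d - 15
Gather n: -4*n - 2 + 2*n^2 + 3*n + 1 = 2*n^2 - n - 1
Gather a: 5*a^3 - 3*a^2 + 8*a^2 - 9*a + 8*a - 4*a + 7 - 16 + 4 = 5*a^3 + 5*a^2 - 5*a - 5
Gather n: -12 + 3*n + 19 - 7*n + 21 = 28 - 4*n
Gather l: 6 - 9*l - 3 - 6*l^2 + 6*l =-6*l^2 - 3*l + 3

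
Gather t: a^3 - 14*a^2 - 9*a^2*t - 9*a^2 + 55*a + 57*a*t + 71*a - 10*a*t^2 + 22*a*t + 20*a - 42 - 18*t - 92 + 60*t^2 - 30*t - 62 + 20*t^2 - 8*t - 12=a^3 - 23*a^2 + 146*a + t^2*(80 - 10*a) + t*(-9*a^2 + 79*a - 56) - 208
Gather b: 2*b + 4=2*b + 4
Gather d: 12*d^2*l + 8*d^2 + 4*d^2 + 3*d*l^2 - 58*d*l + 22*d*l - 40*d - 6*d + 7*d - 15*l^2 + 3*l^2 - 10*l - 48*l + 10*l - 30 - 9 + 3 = d^2*(12*l + 12) + d*(3*l^2 - 36*l - 39) - 12*l^2 - 48*l - 36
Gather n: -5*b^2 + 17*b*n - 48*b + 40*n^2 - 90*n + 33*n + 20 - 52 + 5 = -5*b^2 - 48*b + 40*n^2 + n*(17*b - 57) - 27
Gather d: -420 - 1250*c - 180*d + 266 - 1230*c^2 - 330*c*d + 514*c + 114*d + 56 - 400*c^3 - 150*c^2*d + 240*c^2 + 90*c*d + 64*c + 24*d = -400*c^3 - 990*c^2 - 672*c + d*(-150*c^2 - 240*c - 42) - 98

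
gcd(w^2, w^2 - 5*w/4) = w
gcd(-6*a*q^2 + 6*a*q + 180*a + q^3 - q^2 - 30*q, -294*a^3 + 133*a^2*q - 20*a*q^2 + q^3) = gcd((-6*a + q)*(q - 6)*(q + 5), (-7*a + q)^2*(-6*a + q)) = -6*a + q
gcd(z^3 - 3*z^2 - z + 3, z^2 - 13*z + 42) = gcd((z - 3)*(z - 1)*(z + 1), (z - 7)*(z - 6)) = 1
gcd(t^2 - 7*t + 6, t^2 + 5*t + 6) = 1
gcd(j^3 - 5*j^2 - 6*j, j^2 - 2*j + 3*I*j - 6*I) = 1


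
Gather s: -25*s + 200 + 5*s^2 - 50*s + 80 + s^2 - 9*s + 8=6*s^2 - 84*s + 288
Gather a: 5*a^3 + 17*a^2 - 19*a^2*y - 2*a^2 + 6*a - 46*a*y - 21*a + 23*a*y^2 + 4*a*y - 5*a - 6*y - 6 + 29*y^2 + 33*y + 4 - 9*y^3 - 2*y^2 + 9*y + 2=5*a^3 + a^2*(15 - 19*y) + a*(23*y^2 - 42*y - 20) - 9*y^3 + 27*y^2 + 36*y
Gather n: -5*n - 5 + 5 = -5*n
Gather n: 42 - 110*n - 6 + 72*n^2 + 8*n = 72*n^2 - 102*n + 36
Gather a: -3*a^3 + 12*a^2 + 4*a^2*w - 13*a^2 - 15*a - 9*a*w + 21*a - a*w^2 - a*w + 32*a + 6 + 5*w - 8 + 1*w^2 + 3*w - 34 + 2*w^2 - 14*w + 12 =-3*a^3 + a^2*(4*w - 1) + a*(-w^2 - 10*w + 38) + 3*w^2 - 6*w - 24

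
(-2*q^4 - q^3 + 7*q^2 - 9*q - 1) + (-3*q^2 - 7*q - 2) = -2*q^4 - q^3 + 4*q^2 - 16*q - 3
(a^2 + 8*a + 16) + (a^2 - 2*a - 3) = 2*a^2 + 6*a + 13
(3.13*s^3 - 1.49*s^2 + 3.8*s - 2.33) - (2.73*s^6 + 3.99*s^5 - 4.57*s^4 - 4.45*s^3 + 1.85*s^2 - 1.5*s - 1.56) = -2.73*s^6 - 3.99*s^5 + 4.57*s^4 + 7.58*s^3 - 3.34*s^2 + 5.3*s - 0.77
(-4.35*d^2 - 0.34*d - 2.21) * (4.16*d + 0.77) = -18.096*d^3 - 4.7639*d^2 - 9.4554*d - 1.7017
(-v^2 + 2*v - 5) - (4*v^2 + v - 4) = -5*v^2 + v - 1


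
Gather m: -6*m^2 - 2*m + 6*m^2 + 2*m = 0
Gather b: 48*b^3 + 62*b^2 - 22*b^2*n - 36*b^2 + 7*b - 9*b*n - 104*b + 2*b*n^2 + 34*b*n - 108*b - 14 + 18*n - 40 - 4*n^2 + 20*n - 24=48*b^3 + b^2*(26 - 22*n) + b*(2*n^2 + 25*n - 205) - 4*n^2 + 38*n - 78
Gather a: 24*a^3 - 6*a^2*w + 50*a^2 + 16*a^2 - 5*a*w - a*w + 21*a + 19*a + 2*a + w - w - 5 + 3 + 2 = 24*a^3 + a^2*(66 - 6*w) + a*(42 - 6*w)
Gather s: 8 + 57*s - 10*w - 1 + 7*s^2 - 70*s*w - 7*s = 7*s^2 + s*(50 - 70*w) - 10*w + 7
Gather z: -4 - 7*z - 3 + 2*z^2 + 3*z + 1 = 2*z^2 - 4*z - 6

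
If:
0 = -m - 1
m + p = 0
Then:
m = -1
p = 1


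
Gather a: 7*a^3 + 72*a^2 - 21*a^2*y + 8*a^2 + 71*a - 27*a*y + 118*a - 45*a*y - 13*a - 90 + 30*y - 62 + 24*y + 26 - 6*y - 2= 7*a^3 + a^2*(80 - 21*y) + a*(176 - 72*y) + 48*y - 128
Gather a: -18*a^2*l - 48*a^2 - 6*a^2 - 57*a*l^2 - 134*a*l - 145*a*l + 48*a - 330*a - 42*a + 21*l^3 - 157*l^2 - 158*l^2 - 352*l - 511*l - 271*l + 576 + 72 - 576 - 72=a^2*(-18*l - 54) + a*(-57*l^2 - 279*l - 324) + 21*l^3 - 315*l^2 - 1134*l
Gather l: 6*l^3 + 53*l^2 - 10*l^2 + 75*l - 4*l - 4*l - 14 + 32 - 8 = 6*l^3 + 43*l^2 + 67*l + 10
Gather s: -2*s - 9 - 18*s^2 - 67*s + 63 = -18*s^2 - 69*s + 54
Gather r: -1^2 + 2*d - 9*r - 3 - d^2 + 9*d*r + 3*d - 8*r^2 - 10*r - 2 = -d^2 + 5*d - 8*r^2 + r*(9*d - 19) - 6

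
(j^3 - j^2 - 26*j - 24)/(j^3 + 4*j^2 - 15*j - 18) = (j^2 - 2*j - 24)/(j^2 + 3*j - 18)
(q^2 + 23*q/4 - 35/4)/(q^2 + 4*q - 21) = (q - 5/4)/(q - 3)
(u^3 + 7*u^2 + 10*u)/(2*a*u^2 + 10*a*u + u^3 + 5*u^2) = (u + 2)/(2*a + u)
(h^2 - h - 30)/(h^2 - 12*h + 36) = (h + 5)/(h - 6)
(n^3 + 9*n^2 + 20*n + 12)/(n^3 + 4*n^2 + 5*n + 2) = (n + 6)/(n + 1)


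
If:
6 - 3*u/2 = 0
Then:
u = 4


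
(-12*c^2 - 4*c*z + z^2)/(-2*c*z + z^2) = (12*c^2 + 4*c*z - z^2)/(z*(2*c - z))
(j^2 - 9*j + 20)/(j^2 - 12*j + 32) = (j - 5)/(j - 8)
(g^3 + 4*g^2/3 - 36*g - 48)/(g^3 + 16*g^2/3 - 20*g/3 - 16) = (g - 6)/(g - 2)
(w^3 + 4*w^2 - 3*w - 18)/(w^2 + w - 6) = w + 3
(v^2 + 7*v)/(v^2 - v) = (v + 7)/(v - 1)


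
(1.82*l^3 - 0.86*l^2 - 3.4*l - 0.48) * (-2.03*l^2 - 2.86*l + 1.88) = -3.6946*l^5 - 3.4594*l^4 + 12.7832*l^3 + 9.0816*l^2 - 5.0192*l - 0.9024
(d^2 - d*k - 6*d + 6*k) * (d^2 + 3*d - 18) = d^4 - d^3*k - 3*d^3 + 3*d^2*k - 36*d^2 + 36*d*k + 108*d - 108*k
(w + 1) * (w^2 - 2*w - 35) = w^3 - w^2 - 37*w - 35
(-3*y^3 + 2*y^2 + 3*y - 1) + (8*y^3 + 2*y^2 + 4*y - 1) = 5*y^3 + 4*y^2 + 7*y - 2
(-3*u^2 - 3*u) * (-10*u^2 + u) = 30*u^4 + 27*u^3 - 3*u^2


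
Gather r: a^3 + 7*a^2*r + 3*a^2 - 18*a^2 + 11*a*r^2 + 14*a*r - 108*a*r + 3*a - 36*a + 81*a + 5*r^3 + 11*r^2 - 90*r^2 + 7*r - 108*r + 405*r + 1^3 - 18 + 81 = a^3 - 15*a^2 + 48*a + 5*r^3 + r^2*(11*a - 79) + r*(7*a^2 - 94*a + 304) + 64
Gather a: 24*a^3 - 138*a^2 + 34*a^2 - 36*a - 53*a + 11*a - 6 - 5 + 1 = 24*a^3 - 104*a^2 - 78*a - 10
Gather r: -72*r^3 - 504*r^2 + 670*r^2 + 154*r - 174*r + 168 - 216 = -72*r^3 + 166*r^2 - 20*r - 48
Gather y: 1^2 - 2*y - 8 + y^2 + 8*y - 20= y^2 + 6*y - 27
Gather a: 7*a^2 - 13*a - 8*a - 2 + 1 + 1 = 7*a^2 - 21*a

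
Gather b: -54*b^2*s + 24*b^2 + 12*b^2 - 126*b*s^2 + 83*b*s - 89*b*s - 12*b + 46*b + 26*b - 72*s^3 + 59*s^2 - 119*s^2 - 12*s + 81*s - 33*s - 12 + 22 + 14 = b^2*(36 - 54*s) + b*(-126*s^2 - 6*s + 60) - 72*s^3 - 60*s^2 + 36*s + 24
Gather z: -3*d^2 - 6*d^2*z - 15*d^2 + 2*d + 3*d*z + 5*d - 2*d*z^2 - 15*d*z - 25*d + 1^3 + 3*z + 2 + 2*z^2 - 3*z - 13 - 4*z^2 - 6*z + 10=-18*d^2 - 18*d + z^2*(-2*d - 2) + z*(-6*d^2 - 12*d - 6)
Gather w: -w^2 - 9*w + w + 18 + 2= -w^2 - 8*w + 20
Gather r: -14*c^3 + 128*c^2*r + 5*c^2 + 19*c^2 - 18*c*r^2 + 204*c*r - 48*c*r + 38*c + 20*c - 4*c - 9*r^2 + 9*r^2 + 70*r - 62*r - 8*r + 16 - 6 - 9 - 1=-14*c^3 + 24*c^2 - 18*c*r^2 + 54*c + r*(128*c^2 + 156*c)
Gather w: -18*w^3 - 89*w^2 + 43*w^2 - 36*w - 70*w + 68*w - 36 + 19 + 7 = -18*w^3 - 46*w^2 - 38*w - 10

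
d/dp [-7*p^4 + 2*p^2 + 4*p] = -28*p^3 + 4*p + 4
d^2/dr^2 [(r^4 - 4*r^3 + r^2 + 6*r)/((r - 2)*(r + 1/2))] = 4*(4*r^3 + 6*r^2 + 3*r + 4)/(8*r^3 + 12*r^2 + 6*r + 1)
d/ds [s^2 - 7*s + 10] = 2*s - 7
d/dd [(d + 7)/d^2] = (-d - 14)/d^3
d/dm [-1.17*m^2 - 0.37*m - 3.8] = -2.34*m - 0.37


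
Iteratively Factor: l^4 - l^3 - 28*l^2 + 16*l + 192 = (l + 4)*(l^3 - 5*l^2 - 8*l + 48) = (l + 3)*(l + 4)*(l^2 - 8*l + 16) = (l - 4)*(l + 3)*(l + 4)*(l - 4)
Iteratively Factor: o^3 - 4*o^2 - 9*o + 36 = (o + 3)*(o^2 - 7*o + 12) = (o - 4)*(o + 3)*(o - 3)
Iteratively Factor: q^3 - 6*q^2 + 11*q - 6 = (q - 2)*(q^2 - 4*q + 3) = (q - 3)*(q - 2)*(q - 1)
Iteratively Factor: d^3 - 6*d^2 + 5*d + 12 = (d + 1)*(d^2 - 7*d + 12) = (d - 4)*(d + 1)*(d - 3)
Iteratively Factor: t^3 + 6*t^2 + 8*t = (t + 4)*(t^2 + 2*t) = t*(t + 4)*(t + 2)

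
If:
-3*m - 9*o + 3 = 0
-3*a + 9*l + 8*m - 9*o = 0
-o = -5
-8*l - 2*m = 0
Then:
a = -251/6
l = 7/2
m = -14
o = 5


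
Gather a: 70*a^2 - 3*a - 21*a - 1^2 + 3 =70*a^2 - 24*a + 2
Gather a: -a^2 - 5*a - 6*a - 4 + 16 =-a^2 - 11*a + 12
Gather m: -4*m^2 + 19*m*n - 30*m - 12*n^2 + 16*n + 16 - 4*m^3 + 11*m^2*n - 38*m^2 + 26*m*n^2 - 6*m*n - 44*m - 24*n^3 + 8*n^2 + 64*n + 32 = -4*m^3 + m^2*(11*n - 42) + m*(26*n^2 + 13*n - 74) - 24*n^3 - 4*n^2 + 80*n + 48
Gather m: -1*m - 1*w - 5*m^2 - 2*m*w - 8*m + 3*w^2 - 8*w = -5*m^2 + m*(-2*w - 9) + 3*w^2 - 9*w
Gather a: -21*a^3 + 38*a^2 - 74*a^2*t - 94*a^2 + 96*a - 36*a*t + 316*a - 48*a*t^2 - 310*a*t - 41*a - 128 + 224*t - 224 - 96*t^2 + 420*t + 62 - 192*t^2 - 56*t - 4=-21*a^3 + a^2*(-74*t - 56) + a*(-48*t^2 - 346*t + 371) - 288*t^2 + 588*t - 294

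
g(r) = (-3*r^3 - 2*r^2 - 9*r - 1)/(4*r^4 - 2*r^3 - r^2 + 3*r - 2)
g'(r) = (-9*r^2 - 4*r - 9)/(4*r^4 - 2*r^3 - r^2 + 3*r - 2) + (-16*r^3 + 6*r^2 + 2*r - 3)*(-3*r^3 - 2*r^2 - 9*r - 1)/(4*r^4 - 2*r^3 - r^2 + 3*r - 2)^2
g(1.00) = -7.50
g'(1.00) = 30.25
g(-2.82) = 0.27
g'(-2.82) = 0.14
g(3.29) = -0.40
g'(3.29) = 0.21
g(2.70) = -0.58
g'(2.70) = 0.40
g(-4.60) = 0.15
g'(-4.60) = 0.03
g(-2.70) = 0.29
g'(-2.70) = 0.16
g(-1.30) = 1.69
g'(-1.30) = 5.84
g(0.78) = -40.52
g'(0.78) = 762.05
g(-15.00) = 0.05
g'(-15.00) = 0.00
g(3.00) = -0.47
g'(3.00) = 0.28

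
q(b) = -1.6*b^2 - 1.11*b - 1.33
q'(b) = -3.2*b - 1.11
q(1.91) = -9.29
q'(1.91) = -7.22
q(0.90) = -3.62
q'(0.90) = -3.99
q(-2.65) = -9.62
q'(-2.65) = 7.37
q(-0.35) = -1.14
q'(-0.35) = 0.01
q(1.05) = -4.26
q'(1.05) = -4.47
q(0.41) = -2.05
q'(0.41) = -2.42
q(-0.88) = -1.59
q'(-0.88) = 1.71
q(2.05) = -10.33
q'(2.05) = -7.67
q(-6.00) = -52.27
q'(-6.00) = 18.09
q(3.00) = -19.06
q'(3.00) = -10.71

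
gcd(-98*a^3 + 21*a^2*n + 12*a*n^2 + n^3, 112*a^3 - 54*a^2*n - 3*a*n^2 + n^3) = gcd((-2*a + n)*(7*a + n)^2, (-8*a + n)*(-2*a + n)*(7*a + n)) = 14*a^2 - 5*a*n - n^2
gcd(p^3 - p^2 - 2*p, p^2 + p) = p^2 + p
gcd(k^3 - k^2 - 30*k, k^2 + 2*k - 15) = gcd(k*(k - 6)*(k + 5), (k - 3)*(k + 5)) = k + 5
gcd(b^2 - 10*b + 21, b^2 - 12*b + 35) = b - 7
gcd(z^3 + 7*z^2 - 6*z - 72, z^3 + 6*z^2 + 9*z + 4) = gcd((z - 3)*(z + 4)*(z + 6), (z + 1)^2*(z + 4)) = z + 4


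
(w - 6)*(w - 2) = w^2 - 8*w + 12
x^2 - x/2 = x*(x - 1/2)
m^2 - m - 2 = (m - 2)*(m + 1)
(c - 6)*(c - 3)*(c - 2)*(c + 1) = c^4 - 10*c^3 + 25*c^2 - 36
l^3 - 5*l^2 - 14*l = l*(l - 7)*(l + 2)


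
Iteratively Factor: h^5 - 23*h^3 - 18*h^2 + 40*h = (h - 5)*(h^4 + 5*h^3 + 2*h^2 - 8*h) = (h - 5)*(h - 1)*(h^3 + 6*h^2 + 8*h) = h*(h - 5)*(h - 1)*(h^2 + 6*h + 8) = h*(h - 5)*(h - 1)*(h + 2)*(h + 4)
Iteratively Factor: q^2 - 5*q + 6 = (q - 2)*(q - 3)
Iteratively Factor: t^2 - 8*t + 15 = (t - 5)*(t - 3)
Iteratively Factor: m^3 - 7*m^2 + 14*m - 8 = (m - 4)*(m^2 - 3*m + 2) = (m - 4)*(m - 1)*(m - 2)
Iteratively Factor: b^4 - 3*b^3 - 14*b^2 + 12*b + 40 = (b - 2)*(b^3 - b^2 - 16*b - 20) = (b - 5)*(b - 2)*(b^2 + 4*b + 4) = (b - 5)*(b - 2)*(b + 2)*(b + 2)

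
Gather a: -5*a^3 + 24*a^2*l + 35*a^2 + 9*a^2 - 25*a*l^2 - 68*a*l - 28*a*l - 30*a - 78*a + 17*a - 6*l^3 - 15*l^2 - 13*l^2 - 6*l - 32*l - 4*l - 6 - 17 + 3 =-5*a^3 + a^2*(24*l + 44) + a*(-25*l^2 - 96*l - 91) - 6*l^3 - 28*l^2 - 42*l - 20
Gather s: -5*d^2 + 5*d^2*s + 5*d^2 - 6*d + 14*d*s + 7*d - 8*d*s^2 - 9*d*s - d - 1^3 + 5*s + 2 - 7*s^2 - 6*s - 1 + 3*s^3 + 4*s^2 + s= 3*s^3 + s^2*(-8*d - 3) + s*(5*d^2 + 5*d)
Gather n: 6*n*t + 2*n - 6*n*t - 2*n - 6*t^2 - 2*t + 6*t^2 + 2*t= 0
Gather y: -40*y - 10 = -40*y - 10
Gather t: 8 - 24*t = 8 - 24*t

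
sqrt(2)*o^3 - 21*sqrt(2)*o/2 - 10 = (o - 5*sqrt(2)/2)*(o + 2*sqrt(2))*(sqrt(2)*o + 1)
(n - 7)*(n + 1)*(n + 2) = n^3 - 4*n^2 - 19*n - 14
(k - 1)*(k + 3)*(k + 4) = k^3 + 6*k^2 + 5*k - 12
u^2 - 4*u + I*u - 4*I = (u - 4)*(u + I)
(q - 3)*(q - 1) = q^2 - 4*q + 3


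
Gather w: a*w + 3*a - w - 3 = 3*a + w*(a - 1) - 3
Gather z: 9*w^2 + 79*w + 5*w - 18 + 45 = 9*w^2 + 84*w + 27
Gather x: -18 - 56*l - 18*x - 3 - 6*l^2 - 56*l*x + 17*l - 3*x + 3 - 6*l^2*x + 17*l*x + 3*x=-6*l^2 - 39*l + x*(-6*l^2 - 39*l - 18) - 18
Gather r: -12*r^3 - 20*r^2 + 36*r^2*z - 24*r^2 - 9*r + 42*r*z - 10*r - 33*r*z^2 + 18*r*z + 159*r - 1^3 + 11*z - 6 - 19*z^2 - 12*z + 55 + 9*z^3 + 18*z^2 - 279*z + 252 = -12*r^3 + r^2*(36*z - 44) + r*(-33*z^2 + 60*z + 140) + 9*z^3 - z^2 - 280*z + 300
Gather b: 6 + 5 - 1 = 10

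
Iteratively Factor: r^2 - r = (r - 1)*(r)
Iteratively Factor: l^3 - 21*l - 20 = (l + 4)*(l^2 - 4*l - 5) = (l + 1)*(l + 4)*(l - 5)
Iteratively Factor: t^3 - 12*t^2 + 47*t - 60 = (t - 3)*(t^2 - 9*t + 20) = (t - 5)*(t - 3)*(t - 4)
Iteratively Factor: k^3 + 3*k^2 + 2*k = (k + 2)*(k^2 + k) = (k + 1)*(k + 2)*(k)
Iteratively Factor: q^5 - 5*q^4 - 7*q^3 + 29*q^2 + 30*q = (q - 5)*(q^4 - 7*q^2 - 6*q) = (q - 5)*(q - 3)*(q^3 + 3*q^2 + 2*q) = (q - 5)*(q - 3)*(q + 2)*(q^2 + q) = q*(q - 5)*(q - 3)*(q + 2)*(q + 1)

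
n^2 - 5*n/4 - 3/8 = (n - 3/2)*(n + 1/4)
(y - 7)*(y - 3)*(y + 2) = y^3 - 8*y^2 + y + 42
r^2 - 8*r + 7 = (r - 7)*(r - 1)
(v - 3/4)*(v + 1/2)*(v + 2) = v^3 + 7*v^2/4 - 7*v/8 - 3/4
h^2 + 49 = (h - 7*I)*(h + 7*I)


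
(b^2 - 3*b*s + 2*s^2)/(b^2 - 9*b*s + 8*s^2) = (-b + 2*s)/(-b + 8*s)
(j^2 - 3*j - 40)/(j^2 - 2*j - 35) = (j - 8)/(j - 7)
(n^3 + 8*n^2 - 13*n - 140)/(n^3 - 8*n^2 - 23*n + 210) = (n^2 + 3*n - 28)/(n^2 - 13*n + 42)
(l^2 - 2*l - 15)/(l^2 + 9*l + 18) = (l - 5)/(l + 6)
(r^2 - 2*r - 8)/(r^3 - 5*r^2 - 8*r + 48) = (r + 2)/(r^2 - r - 12)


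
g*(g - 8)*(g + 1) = g^3 - 7*g^2 - 8*g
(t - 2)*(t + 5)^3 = t^4 + 13*t^3 + 45*t^2 - 25*t - 250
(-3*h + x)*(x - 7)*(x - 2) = -3*h*x^2 + 27*h*x - 42*h + x^3 - 9*x^2 + 14*x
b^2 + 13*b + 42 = (b + 6)*(b + 7)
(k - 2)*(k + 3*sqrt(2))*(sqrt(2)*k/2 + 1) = sqrt(2)*k^3/2 - sqrt(2)*k^2 + 4*k^2 - 8*k + 3*sqrt(2)*k - 6*sqrt(2)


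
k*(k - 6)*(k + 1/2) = k^3 - 11*k^2/2 - 3*k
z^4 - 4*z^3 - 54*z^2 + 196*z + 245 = (z - 7)*(z - 5)*(z + 1)*(z + 7)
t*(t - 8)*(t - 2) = t^3 - 10*t^2 + 16*t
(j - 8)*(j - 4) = j^2 - 12*j + 32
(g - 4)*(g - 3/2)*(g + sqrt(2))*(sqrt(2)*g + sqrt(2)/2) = sqrt(2)*g^4 - 5*sqrt(2)*g^3 + 2*g^3 - 10*g^2 + 13*sqrt(2)*g^2/4 + 3*sqrt(2)*g + 13*g/2 + 6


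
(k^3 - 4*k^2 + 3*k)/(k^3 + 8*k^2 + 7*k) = (k^2 - 4*k + 3)/(k^2 + 8*k + 7)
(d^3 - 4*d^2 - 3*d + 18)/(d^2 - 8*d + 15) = (d^2 - d - 6)/(d - 5)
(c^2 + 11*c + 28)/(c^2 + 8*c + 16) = (c + 7)/(c + 4)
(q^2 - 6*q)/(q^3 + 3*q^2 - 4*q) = (q - 6)/(q^2 + 3*q - 4)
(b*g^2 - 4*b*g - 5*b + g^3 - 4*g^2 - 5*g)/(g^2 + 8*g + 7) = (b*g - 5*b + g^2 - 5*g)/(g + 7)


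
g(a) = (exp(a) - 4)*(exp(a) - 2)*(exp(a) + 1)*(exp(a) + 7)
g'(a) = (exp(a) - 4)*(exp(a) - 2)*(exp(a) + 1)*exp(a) + (exp(a) - 4)*(exp(a) - 2)*(exp(a) + 7)*exp(a) + (exp(a) - 4)*(exp(a) + 1)*(exp(a) + 7)*exp(a) + (exp(a) - 2)*(exp(a) + 1)*(exp(a) + 7)*exp(a) = (4*exp(3*a) + 6*exp(2*a) - 66*exp(a) + 22)*exp(a)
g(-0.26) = 54.61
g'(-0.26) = -18.11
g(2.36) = 11545.10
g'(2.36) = 50284.57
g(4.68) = 137016540.32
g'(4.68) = 546322007.10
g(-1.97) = 58.43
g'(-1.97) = 1.80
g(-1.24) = 59.66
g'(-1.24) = 1.01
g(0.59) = 10.63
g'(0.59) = -97.51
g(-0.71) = 59.14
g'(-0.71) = -4.19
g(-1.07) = 59.76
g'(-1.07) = 0.08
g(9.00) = 4312293476995741.14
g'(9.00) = 17248114144524696.48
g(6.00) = 26615080091.43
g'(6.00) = 106339715393.40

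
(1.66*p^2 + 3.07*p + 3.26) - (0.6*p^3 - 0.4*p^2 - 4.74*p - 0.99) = -0.6*p^3 + 2.06*p^2 + 7.81*p + 4.25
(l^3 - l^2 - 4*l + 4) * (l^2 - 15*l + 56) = l^5 - 16*l^4 + 67*l^3 + 8*l^2 - 284*l + 224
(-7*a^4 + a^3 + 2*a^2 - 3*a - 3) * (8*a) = -56*a^5 + 8*a^4 + 16*a^3 - 24*a^2 - 24*a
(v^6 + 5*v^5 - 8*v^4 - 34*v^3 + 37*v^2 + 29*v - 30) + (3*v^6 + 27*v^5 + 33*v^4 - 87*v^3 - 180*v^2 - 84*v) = 4*v^6 + 32*v^5 + 25*v^4 - 121*v^3 - 143*v^2 - 55*v - 30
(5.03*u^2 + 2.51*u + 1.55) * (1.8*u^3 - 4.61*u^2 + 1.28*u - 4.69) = 9.054*u^5 - 18.6703*u^4 - 2.3427*u^3 - 27.5234*u^2 - 9.7879*u - 7.2695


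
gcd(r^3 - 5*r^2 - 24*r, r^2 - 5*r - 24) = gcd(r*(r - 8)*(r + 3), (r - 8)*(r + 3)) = r^2 - 5*r - 24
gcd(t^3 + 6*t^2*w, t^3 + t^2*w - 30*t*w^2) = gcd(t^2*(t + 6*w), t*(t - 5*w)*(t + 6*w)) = t^2 + 6*t*w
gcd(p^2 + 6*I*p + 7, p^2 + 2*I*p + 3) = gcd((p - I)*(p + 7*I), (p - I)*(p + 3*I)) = p - I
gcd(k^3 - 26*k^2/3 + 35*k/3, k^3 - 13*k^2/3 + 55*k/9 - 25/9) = k - 5/3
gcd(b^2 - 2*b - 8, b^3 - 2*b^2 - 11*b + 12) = b - 4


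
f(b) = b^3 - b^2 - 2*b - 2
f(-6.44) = -297.68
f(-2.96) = -30.78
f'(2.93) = 17.89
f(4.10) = 41.91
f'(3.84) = 34.56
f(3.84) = 32.20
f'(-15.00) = 703.00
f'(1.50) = 1.75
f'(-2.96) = 30.20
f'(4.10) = 40.23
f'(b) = 3*b^2 - 2*b - 2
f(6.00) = 166.00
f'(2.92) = 17.74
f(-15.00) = -3572.00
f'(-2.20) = 16.92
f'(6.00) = 94.00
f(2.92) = 8.53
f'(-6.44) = 135.30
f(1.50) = -3.88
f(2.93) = 8.71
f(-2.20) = -13.09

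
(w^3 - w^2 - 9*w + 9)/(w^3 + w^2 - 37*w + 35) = (w^2 - 9)/(w^2 + 2*w - 35)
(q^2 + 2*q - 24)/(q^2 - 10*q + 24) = (q + 6)/(q - 6)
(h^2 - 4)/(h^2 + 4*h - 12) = (h + 2)/(h + 6)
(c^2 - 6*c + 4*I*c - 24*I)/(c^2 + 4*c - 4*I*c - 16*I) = (c^2 + c*(-6 + 4*I) - 24*I)/(c^2 + c*(4 - 4*I) - 16*I)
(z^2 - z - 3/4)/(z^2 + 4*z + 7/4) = (2*z - 3)/(2*z + 7)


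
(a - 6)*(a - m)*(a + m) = a^3 - 6*a^2 - a*m^2 + 6*m^2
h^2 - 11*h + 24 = (h - 8)*(h - 3)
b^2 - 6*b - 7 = (b - 7)*(b + 1)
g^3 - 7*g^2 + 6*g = g*(g - 6)*(g - 1)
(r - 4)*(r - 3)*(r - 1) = r^3 - 8*r^2 + 19*r - 12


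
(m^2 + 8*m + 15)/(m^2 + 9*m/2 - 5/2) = 2*(m + 3)/(2*m - 1)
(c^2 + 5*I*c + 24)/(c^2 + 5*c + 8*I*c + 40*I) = (c - 3*I)/(c + 5)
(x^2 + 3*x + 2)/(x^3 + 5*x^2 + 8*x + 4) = 1/(x + 2)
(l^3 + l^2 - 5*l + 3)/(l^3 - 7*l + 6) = (l - 1)/(l - 2)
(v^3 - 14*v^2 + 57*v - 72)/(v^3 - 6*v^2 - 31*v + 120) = (v - 3)/(v + 5)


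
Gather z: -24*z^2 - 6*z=-24*z^2 - 6*z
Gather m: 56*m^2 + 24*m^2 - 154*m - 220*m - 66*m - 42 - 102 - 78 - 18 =80*m^2 - 440*m - 240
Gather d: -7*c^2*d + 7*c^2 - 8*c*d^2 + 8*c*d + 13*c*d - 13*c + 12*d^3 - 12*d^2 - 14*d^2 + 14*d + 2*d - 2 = 7*c^2 - 13*c + 12*d^3 + d^2*(-8*c - 26) + d*(-7*c^2 + 21*c + 16) - 2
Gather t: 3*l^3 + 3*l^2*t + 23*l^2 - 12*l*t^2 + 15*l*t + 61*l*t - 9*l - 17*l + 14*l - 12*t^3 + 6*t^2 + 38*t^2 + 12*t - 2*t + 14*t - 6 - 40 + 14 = 3*l^3 + 23*l^2 - 12*l - 12*t^3 + t^2*(44 - 12*l) + t*(3*l^2 + 76*l + 24) - 32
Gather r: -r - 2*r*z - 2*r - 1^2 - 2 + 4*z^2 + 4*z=r*(-2*z - 3) + 4*z^2 + 4*z - 3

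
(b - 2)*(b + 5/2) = b^2 + b/2 - 5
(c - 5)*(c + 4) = c^2 - c - 20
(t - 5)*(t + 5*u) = t^2 + 5*t*u - 5*t - 25*u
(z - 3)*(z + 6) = z^2 + 3*z - 18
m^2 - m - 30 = (m - 6)*(m + 5)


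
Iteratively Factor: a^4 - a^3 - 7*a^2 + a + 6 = (a + 1)*(a^3 - 2*a^2 - 5*a + 6) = (a - 3)*(a + 1)*(a^2 + a - 2) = (a - 3)*(a - 1)*(a + 1)*(a + 2)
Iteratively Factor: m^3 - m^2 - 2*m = (m)*(m^2 - m - 2) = m*(m - 2)*(m + 1)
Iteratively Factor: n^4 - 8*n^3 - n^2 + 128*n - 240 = (n - 3)*(n^3 - 5*n^2 - 16*n + 80) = (n - 3)*(n + 4)*(n^2 - 9*n + 20) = (n - 4)*(n - 3)*(n + 4)*(n - 5)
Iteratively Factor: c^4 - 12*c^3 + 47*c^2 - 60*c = (c - 5)*(c^3 - 7*c^2 + 12*c) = c*(c - 5)*(c^2 - 7*c + 12) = c*(c - 5)*(c - 4)*(c - 3)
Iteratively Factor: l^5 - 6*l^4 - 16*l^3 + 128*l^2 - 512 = (l + 4)*(l^4 - 10*l^3 + 24*l^2 + 32*l - 128) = (l + 2)*(l + 4)*(l^3 - 12*l^2 + 48*l - 64) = (l - 4)*(l + 2)*(l + 4)*(l^2 - 8*l + 16) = (l - 4)^2*(l + 2)*(l + 4)*(l - 4)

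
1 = 1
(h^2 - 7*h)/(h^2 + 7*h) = (h - 7)/(h + 7)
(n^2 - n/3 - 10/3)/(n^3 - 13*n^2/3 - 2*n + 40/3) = 1/(n - 4)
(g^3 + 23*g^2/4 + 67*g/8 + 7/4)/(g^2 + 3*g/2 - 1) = (8*g^2 + 30*g + 7)/(4*(2*g - 1))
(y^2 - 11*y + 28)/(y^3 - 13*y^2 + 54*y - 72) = (y - 7)/(y^2 - 9*y + 18)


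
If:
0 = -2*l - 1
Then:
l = -1/2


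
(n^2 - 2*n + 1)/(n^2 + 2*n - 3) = (n - 1)/(n + 3)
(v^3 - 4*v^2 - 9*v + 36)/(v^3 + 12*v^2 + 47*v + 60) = (v^2 - 7*v + 12)/(v^2 + 9*v + 20)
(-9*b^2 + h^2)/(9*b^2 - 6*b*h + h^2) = (-3*b - h)/(3*b - h)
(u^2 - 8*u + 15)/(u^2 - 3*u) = (u - 5)/u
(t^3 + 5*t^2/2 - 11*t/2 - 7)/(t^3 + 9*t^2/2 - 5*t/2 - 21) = (t + 1)/(t + 3)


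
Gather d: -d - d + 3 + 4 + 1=8 - 2*d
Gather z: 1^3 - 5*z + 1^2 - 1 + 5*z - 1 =0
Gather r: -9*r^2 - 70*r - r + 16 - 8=-9*r^2 - 71*r + 8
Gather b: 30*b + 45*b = 75*b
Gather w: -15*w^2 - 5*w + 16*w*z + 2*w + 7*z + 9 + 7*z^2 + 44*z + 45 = -15*w^2 + w*(16*z - 3) + 7*z^2 + 51*z + 54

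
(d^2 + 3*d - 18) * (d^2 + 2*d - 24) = d^4 + 5*d^3 - 36*d^2 - 108*d + 432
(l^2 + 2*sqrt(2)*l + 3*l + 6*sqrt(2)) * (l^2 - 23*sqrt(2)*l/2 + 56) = l^4 - 19*sqrt(2)*l^3/2 + 3*l^3 - 57*sqrt(2)*l^2/2 + 10*l^2 + 30*l + 112*sqrt(2)*l + 336*sqrt(2)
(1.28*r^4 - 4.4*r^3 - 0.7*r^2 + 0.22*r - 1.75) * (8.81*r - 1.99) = 11.2768*r^5 - 41.3112*r^4 + 2.589*r^3 + 3.3312*r^2 - 15.8553*r + 3.4825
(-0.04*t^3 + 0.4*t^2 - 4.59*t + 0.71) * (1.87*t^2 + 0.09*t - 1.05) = -0.0748*t^5 + 0.7444*t^4 - 8.5053*t^3 + 0.4946*t^2 + 4.8834*t - 0.7455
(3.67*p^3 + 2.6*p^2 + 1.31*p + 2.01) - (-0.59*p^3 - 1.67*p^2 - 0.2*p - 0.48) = 4.26*p^3 + 4.27*p^2 + 1.51*p + 2.49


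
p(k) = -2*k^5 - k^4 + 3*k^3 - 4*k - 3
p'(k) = -10*k^4 - 4*k^3 + 9*k^2 - 4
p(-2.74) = 198.76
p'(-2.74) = -417.79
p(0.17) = -3.67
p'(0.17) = -3.77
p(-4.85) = 4487.93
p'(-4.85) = -4869.04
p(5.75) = -13119.78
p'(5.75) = -11398.16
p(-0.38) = -1.65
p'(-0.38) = -2.69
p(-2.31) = 72.34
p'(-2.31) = -191.41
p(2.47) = -188.76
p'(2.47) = -381.58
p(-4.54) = 3167.12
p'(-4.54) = -3692.57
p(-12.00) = 471789.00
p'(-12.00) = -199156.00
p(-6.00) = 13629.00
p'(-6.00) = -11776.00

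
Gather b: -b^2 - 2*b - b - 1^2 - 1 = -b^2 - 3*b - 2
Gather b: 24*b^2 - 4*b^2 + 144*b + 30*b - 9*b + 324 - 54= 20*b^2 + 165*b + 270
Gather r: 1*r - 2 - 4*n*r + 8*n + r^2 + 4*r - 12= 8*n + r^2 + r*(5 - 4*n) - 14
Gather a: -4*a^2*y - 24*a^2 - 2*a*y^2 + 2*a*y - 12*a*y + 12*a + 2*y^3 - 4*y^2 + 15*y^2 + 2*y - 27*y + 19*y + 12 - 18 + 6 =a^2*(-4*y - 24) + a*(-2*y^2 - 10*y + 12) + 2*y^3 + 11*y^2 - 6*y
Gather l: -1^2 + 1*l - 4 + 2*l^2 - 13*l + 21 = 2*l^2 - 12*l + 16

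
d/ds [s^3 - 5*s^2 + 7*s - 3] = 3*s^2 - 10*s + 7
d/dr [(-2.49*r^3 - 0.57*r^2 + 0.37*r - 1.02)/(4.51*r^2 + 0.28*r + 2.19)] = (-11.2299*r^4 - 1.3944*r^3 - 18.1876*r^2 + 6.7038*r + 1.0959)/(20.3401*r^4 + 2.5256*r^3 + 19.8322*r^2 + 1.2264*r + 4.7961)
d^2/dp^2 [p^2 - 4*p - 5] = 2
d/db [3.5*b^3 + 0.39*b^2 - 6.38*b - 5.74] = 10.5*b^2 + 0.78*b - 6.38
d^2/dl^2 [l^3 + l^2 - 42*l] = 6*l + 2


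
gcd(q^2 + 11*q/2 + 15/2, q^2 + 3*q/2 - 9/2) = q + 3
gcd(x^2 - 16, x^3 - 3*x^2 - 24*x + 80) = x - 4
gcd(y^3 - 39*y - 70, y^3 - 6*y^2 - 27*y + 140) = y^2 - 2*y - 35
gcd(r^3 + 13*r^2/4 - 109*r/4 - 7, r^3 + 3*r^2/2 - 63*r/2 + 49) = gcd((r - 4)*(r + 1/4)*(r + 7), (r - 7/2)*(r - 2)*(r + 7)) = r + 7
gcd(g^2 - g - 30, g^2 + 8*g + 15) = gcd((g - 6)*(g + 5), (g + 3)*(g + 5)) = g + 5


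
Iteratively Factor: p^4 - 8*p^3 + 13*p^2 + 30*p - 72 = (p - 3)*(p^3 - 5*p^2 - 2*p + 24) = (p - 3)^2*(p^2 - 2*p - 8) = (p - 3)^2*(p + 2)*(p - 4)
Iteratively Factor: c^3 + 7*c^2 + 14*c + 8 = (c + 4)*(c^2 + 3*c + 2) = (c + 2)*(c + 4)*(c + 1)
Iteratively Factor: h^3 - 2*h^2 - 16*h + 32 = (h + 4)*(h^2 - 6*h + 8) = (h - 4)*(h + 4)*(h - 2)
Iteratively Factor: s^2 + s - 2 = (s - 1)*(s + 2)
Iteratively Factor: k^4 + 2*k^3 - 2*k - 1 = (k + 1)*(k^3 + k^2 - k - 1) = (k + 1)^2*(k^2 - 1) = (k + 1)^3*(k - 1)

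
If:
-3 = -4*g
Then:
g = 3/4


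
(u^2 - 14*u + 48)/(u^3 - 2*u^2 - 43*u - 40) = (u - 6)/(u^2 + 6*u + 5)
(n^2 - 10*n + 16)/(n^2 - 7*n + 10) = (n - 8)/(n - 5)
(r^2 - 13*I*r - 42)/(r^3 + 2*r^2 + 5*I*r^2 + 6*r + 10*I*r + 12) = (r^2 - 13*I*r - 42)/(r^3 + r^2*(2 + 5*I) + r*(6 + 10*I) + 12)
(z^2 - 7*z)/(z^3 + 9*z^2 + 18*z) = (z - 7)/(z^2 + 9*z + 18)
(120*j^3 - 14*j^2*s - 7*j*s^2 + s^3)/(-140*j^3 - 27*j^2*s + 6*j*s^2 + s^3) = (-6*j + s)/(7*j + s)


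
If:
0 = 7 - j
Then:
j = 7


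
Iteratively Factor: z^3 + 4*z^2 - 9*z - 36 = (z + 4)*(z^2 - 9) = (z - 3)*(z + 4)*(z + 3)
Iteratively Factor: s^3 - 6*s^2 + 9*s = (s - 3)*(s^2 - 3*s) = (s - 3)^2*(s)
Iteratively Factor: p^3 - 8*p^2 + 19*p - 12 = (p - 1)*(p^2 - 7*p + 12) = (p - 3)*(p - 1)*(p - 4)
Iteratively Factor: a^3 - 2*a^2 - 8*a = (a + 2)*(a^2 - 4*a) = a*(a + 2)*(a - 4)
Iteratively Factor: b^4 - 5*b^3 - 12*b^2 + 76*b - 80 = (b - 2)*(b^3 - 3*b^2 - 18*b + 40) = (b - 2)*(b + 4)*(b^2 - 7*b + 10) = (b - 5)*(b - 2)*(b + 4)*(b - 2)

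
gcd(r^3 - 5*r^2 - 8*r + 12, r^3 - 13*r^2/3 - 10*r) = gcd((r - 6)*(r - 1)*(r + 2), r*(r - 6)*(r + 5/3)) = r - 6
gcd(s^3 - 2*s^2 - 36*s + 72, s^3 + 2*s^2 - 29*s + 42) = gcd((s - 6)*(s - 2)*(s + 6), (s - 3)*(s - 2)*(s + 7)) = s - 2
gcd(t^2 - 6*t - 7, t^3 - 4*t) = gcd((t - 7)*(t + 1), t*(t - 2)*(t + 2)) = 1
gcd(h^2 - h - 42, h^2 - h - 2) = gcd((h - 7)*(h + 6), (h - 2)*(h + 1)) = 1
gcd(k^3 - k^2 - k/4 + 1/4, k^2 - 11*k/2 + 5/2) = k - 1/2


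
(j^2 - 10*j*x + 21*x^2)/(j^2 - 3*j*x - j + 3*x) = (j - 7*x)/(j - 1)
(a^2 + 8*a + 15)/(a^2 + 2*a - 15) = (a + 3)/(a - 3)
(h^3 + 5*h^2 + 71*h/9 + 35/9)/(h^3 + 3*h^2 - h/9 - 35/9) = (h + 1)/(h - 1)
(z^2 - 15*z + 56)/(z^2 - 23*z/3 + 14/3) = 3*(z - 8)/(3*z - 2)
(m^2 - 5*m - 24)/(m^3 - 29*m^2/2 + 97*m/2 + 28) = 2*(m + 3)/(2*m^2 - 13*m - 7)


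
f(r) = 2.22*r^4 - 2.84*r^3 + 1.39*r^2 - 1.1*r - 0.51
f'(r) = 8.88*r^3 - 8.52*r^2 + 2.78*r - 1.1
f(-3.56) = 505.73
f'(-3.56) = -519.62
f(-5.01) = 1795.66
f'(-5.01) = -1345.55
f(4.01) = 408.33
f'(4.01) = 445.64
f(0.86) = -1.02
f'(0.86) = 0.64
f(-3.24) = 358.88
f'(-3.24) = -401.58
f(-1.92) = 57.00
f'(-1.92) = -100.70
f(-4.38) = 1086.66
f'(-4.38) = -922.89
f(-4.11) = 858.12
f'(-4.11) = -772.95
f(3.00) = 111.84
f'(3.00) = 170.32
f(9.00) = 12597.24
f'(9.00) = 5807.32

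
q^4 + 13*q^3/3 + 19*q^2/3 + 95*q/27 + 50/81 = (q + 1/3)*(q + 2/3)*(q + 5/3)^2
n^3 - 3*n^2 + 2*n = n*(n - 2)*(n - 1)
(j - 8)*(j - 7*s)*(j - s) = j^3 - 8*j^2*s - 8*j^2 + 7*j*s^2 + 64*j*s - 56*s^2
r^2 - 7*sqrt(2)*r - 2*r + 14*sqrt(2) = (r - 2)*(r - 7*sqrt(2))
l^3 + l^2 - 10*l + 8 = (l - 2)*(l - 1)*(l + 4)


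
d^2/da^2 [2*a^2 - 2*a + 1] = 4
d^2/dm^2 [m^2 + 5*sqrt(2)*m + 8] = 2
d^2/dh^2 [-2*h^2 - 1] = -4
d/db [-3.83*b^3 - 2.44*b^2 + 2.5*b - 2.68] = -11.49*b^2 - 4.88*b + 2.5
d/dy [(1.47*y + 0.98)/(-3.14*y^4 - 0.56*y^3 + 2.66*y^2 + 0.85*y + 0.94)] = (13.8474*y^4 + 13.9552*y^3 - 2.2638*y^2 - 5.2136*y + 0.5488)/(9.8596*y^8 + 3.5168*y^7 - 16.3912*y^6 - 8.3172*y^5 + 0.220400000000001*y^4 + 3.4692*y^3 + 5.7233*y^2 + 1.598*y + 0.8836)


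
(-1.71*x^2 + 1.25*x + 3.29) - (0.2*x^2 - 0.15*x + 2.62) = -1.91*x^2 + 1.4*x + 0.67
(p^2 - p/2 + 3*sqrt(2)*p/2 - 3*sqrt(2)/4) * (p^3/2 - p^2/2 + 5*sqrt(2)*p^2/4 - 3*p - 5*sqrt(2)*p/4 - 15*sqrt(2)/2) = p^5/2 - 3*p^4/4 + 2*sqrt(2)*p^4 - 3*sqrt(2)*p^3 + p^3 - 11*sqrt(2)*p^2 - 33*p^2/8 - 165*p/8 + 6*sqrt(2)*p + 45/4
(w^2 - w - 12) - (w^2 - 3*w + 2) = 2*w - 14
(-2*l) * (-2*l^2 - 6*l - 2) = 4*l^3 + 12*l^2 + 4*l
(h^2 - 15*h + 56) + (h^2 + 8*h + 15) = 2*h^2 - 7*h + 71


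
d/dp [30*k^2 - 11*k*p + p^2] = -11*k + 2*p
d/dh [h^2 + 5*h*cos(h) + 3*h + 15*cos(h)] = -5*h*sin(h) + 2*h - 15*sin(h) + 5*cos(h) + 3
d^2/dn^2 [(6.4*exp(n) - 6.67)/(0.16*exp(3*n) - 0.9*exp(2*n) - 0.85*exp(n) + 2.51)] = (0.65536*exp(6*n) - 4.301568*exp(5*n) + 19.23088*exp(4*n) - 58.10568*exp(3*n) + 95.545998*exp(2*n) - 51.434795*exp(n) + 26.090195)*exp(n)/(0.004096*exp(9*n) - 0.06912*exp(8*n) + 0.32352*exp(7*n) + 0.198168*exp(6*n) - 3.88734*exp(5*n) + 2.10039*exp(4*n) + 13.930823*exp(3*n) - 11.569845*exp(2*n) - 16.065255*exp(n) + 15.813251)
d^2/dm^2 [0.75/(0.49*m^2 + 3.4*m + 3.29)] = (-0.36015*m^2 - 2.499*m + 0.75*(0.98*m + 3.4)*(1.96*m + 6.8) - 2.41815)/(0.49*m^2 + 3.4*m + 3.29)^3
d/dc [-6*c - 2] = -6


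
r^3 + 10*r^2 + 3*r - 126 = (r - 3)*(r + 6)*(r + 7)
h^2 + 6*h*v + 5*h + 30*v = (h + 5)*(h + 6*v)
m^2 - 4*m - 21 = (m - 7)*(m + 3)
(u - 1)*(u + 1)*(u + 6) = u^3 + 6*u^2 - u - 6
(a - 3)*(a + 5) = a^2 + 2*a - 15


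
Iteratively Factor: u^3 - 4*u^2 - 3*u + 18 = (u + 2)*(u^2 - 6*u + 9) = (u - 3)*(u + 2)*(u - 3)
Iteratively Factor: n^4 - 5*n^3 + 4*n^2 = (n)*(n^3 - 5*n^2 + 4*n) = n^2*(n^2 - 5*n + 4) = n^2*(n - 1)*(n - 4)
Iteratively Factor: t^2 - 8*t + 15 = (t - 3)*(t - 5)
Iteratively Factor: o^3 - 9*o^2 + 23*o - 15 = (o - 5)*(o^2 - 4*o + 3) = (o - 5)*(o - 1)*(o - 3)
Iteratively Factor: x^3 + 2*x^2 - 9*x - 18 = (x + 3)*(x^2 - x - 6) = (x + 2)*(x + 3)*(x - 3)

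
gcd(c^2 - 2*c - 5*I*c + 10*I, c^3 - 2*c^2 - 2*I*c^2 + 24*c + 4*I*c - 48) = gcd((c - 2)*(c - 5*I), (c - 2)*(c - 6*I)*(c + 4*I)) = c - 2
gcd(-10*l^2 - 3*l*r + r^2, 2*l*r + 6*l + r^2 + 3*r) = 2*l + r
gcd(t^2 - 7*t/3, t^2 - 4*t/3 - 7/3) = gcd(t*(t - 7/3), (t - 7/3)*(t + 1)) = t - 7/3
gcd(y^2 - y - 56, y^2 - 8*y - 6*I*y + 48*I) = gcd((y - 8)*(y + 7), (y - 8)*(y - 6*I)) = y - 8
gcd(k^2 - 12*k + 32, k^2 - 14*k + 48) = k - 8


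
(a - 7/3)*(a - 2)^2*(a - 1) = a^4 - 22*a^3/3 + 59*a^2/3 - 68*a/3 + 28/3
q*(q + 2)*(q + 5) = q^3 + 7*q^2 + 10*q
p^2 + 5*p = p*(p + 5)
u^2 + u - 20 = (u - 4)*(u + 5)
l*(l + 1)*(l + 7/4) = l^3 + 11*l^2/4 + 7*l/4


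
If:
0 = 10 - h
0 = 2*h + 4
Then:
No Solution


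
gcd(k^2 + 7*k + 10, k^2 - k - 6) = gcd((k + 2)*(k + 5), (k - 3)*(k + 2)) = k + 2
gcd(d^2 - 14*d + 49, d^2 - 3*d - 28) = d - 7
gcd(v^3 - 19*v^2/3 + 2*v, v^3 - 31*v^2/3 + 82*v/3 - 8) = v^2 - 19*v/3 + 2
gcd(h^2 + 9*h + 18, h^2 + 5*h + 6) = h + 3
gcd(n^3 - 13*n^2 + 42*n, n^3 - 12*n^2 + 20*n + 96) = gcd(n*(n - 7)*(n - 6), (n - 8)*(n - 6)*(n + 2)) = n - 6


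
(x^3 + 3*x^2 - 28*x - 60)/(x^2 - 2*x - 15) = (x^2 + 8*x + 12)/(x + 3)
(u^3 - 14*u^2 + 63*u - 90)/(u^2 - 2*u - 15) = (u^2 - 9*u + 18)/(u + 3)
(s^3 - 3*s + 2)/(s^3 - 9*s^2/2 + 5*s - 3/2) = 2*(s^2 + s - 2)/(2*s^2 - 7*s + 3)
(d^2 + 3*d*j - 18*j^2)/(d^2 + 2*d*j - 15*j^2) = (d + 6*j)/(d + 5*j)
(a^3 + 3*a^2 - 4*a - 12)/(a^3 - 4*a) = (a + 3)/a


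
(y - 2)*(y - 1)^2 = y^3 - 4*y^2 + 5*y - 2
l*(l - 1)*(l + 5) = l^3 + 4*l^2 - 5*l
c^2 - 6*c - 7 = (c - 7)*(c + 1)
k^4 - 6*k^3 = k^3*(k - 6)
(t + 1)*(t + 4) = t^2 + 5*t + 4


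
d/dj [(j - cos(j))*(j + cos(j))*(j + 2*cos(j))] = -2*j^2*sin(j) + 3*j^2 + j*sin(2*j) + 4*j*cos(j) + 6*sin(j)*cos(j)^2 - cos(j)^2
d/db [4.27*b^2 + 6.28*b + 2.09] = 8.54*b + 6.28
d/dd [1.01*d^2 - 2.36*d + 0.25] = 2.02*d - 2.36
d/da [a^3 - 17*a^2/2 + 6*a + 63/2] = 3*a^2 - 17*a + 6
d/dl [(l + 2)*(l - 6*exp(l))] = l - (l + 2)*(6*exp(l) - 1) - 6*exp(l)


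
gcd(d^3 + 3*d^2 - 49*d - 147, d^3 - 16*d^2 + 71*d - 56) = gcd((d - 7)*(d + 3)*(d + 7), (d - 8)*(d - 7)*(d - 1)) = d - 7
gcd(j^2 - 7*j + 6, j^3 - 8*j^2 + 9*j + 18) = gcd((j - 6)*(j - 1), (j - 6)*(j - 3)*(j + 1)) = j - 6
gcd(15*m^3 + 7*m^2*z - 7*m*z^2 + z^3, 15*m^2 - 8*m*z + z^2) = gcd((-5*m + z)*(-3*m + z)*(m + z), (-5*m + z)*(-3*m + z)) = 15*m^2 - 8*m*z + z^2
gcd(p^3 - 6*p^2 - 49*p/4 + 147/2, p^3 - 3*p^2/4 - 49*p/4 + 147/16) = p^2 - 49/4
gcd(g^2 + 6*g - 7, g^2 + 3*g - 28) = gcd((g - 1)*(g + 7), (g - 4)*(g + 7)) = g + 7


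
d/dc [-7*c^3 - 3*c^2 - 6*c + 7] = -21*c^2 - 6*c - 6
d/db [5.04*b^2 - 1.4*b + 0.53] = 10.08*b - 1.4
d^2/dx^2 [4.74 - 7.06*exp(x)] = -7.06*exp(x)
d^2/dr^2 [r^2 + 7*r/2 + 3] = 2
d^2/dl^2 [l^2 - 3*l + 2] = 2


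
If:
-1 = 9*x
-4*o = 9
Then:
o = -9/4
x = -1/9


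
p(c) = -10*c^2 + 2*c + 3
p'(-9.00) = 182.00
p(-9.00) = -825.00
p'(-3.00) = 62.00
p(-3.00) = -93.00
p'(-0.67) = 15.40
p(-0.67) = -2.83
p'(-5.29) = 107.80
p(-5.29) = -287.42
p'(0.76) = -13.20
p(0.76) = -1.26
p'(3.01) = -58.20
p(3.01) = -81.58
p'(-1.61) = 34.20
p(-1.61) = -26.14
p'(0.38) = -5.60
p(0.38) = 2.32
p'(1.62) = -30.40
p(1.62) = -20.00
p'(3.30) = -64.00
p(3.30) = -99.30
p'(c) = 2 - 20*c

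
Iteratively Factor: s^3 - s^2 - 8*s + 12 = (s - 2)*(s^2 + s - 6) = (s - 2)*(s + 3)*(s - 2)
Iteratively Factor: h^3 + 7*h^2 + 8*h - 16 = (h - 1)*(h^2 + 8*h + 16) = (h - 1)*(h + 4)*(h + 4)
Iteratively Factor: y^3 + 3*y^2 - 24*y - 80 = (y + 4)*(y^2 - y - 20) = (y + 4)^2*(y - 5)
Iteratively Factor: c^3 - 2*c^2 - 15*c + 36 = (c + 4)*(c^2 - 6*c + 9) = (c - 3)*(c + 4)*(c - 3)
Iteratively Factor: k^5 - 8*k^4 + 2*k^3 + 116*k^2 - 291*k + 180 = (k + 4)*(k^4 - 12*k^3 + 50*k^2 - 84*k + 45) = (k - 3)*(k + 4)*(k^3 - 9*k^2 + 23*k - 15) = (k - 3)^2*(k + 4)*(k^2 - 6*k + 5) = (k - 3)^2*(k - 1)*(k + 4)*(k - 5)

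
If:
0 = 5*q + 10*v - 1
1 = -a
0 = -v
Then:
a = -1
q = 1/5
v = 0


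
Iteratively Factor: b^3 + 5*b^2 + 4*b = (b + 1)*(b^2 + 4*b) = b*(b + 1)*(b + 4)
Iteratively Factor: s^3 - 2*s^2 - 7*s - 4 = (s + 1)*(s^2 - 3*s - 4) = (s + 1)^2*(s - 4)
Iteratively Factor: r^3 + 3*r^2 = (r + 3)*(r^2) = r*(r + 3)*(r)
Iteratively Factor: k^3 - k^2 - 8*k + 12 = (k - 2)*(k^2 + k - 6) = (k - 2)^2*(k + 3)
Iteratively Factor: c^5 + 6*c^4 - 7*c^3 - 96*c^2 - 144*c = (c - 4)*(c^4 + 10*c^3 + 33*c^2 + 36*c) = (c - 4)*(c + 3)*(c^3 + 7*c^2 + 12*c) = c*(c - 4)*(c + 3)*(c^2 + 7*c + 12) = c*(c - 4)*(c + 3)^2*(c + 4)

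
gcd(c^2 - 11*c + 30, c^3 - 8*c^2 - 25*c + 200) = c - 5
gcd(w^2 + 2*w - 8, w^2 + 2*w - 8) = w^2 + 2*w - 8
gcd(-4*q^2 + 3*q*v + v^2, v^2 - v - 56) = 1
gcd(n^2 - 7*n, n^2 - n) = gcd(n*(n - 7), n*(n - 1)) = n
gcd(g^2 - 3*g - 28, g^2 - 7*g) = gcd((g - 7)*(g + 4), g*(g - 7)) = g - 7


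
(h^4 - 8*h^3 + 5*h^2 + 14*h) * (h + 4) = h^5 - 4*h^4 - 27*h^3 + 34*h^2 + 56*h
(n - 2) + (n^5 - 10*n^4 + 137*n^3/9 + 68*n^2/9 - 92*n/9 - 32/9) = n^5 - 10*n^4 + 137*n^3/9 + 68*n^2/9 - 83*n/9 - 50/9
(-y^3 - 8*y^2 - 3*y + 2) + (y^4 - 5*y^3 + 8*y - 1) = y^4 - 6*y^3 - 8*y^2 + 5*y + 1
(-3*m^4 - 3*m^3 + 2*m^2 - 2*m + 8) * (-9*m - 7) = 27*m^5 + 48*m^4 + 3*m^3 + 4*m^2 - 58*m - 56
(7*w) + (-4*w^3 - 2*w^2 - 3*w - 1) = -4*w^3 - 2*w^2 + 4*w - 1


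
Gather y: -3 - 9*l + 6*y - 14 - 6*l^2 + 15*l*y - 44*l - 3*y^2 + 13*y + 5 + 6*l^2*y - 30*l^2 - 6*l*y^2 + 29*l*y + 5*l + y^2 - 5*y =-36*l^2 - 48*l + y^2*(-6*l - 2) + y*(6*l^2 + 44*l + 14) - 12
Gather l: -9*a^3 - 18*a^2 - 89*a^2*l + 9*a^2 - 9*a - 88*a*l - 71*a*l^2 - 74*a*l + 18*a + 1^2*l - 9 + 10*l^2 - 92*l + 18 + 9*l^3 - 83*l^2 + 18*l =-9*a^3 - 9*a^2 + 9*a + 9*l^3 + l^2*(-71*a - 73) + l*(-89*a^2 - 162*a - 73) + 9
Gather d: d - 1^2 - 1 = d - 2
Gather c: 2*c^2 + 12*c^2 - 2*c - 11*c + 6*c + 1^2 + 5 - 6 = 14*c^2 - 7*c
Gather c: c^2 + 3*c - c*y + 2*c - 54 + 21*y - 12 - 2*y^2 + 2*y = c^2 + c*(5 - y) - 2*y^2 + 23*y - 66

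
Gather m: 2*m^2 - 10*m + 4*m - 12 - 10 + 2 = 2*m^2 - 6*m - 20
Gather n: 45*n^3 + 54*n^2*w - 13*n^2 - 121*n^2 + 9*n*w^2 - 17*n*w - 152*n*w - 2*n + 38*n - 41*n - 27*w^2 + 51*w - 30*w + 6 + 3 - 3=45*n^3 + n^2*(54*w - 134) + n*(9*w^2 - 169*w - 5) - 27*w^2 + 21*w + 6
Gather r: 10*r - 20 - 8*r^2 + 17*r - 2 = -8*r^2 + 27*r - 22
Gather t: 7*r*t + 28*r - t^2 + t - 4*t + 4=28*r - t^2 + t*(7*r - 3) + 4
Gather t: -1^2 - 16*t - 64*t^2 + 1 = -64*t^2 - 16*t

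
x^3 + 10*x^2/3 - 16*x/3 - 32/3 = (x - 2)*(x + 4/3)*(x + 4)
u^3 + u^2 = u^2*(u + 1)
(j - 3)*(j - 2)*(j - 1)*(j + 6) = j^4 - 25*j^2 + 60*j - 36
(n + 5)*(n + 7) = n^2 + 12*n + 35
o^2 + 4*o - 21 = (o - 3)*(o + 7)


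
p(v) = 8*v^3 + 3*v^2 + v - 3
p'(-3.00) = 199.00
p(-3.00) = -195.00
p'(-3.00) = 199.00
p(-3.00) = -195.00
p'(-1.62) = 54.27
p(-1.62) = -30.76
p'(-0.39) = 2.31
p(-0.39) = -3.41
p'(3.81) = 372.25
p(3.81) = 486.81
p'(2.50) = 166.00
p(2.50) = 143.25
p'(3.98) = 405.05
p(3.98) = 552.86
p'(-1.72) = 61.68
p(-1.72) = -36.55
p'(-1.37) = 37.83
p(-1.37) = -19.31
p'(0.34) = 5.81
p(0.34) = -2.00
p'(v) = 24*v^2 + 6*v + 1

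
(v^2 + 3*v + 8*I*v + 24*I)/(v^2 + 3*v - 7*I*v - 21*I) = (v + 8*I)/(v - 7*I)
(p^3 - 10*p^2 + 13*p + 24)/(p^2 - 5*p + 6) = (p^2 - 7*p - 8)/(p - 2)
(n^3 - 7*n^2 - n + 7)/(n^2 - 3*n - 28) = (n^2 - 1)/(n + 4)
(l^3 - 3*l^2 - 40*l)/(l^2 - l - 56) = l*(l + 5)/(l + 7)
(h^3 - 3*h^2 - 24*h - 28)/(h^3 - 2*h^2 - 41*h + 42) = (h^2 + 4*h + 4)/(h^2 + 5*h - 6)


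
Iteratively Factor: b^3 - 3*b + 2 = (b - 1)*(b^2 + b - 2) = (b - 1)^2*(b + 2)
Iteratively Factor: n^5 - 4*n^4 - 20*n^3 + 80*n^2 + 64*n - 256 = (n - 4)*(n^4 - 20*n^2 + 64) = (n - 4)*(n + 4)*(n^3 - 4*n^2 - 4*n + 16) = (n - 4)*(n - 2)*(n + 4)*(n^2 - 2*n - 8) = (n - 4)*(n - 2)*(n + 2)*(n + 4)*(n - 4)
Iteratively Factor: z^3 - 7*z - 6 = (z - 3)*(z^2 + 3*z + 2) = (z - 3)*(z + 1)*(z + 2)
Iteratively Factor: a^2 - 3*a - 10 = (a + 2)*(a - 5)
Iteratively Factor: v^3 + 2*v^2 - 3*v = (v - 1)*(v^2 + 3*v) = v*(v - 1)*(v + 3)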